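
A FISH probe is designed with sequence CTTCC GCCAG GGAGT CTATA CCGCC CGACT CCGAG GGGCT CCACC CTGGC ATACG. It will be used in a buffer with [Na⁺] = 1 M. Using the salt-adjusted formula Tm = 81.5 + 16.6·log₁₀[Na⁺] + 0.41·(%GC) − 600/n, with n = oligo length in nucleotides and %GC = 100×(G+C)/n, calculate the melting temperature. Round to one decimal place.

Length n = 55. Scanning the sequence gives G=15, C=22, A=9, T=9.
G+C = 37, so %GC = 37/55 × 100 = 67.273%
Salt term: 16.6 × (0) = 0
GC term: 0.41 × 67.273 = 27.582; length term: −600/55 = −10.909
Tm = 81.5 + (0) + 27.582 − 10.909 = 98.173 → 98.2°C

98.2°C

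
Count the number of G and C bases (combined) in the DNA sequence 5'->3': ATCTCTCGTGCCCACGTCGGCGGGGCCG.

21

Counting bases: G=10, C=11, A=2, T=5
G+C = 10 + 11 = 21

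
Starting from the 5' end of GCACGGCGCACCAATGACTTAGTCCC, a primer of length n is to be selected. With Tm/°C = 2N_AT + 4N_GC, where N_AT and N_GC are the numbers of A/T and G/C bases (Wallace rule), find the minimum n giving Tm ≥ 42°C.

First 11 bases: GCACGGCGCAC → Tm = 40°C (< 42°C)
First 12 bases: GCACGGCGCACC → Tm = 44°C (≥ 42°C)
Each additional base adds 2°C (A/T) or 4°C (G/C), so Tm is non-decreasing in n; n = 12 is the first length to reach 42°C.

n = 12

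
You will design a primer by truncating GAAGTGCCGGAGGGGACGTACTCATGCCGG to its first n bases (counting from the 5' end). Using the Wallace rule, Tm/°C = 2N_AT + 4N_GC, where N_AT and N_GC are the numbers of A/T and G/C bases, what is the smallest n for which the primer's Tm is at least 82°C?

First 25 bases: GAAGTGCCGGAGGGGACGTACTCAT → Tm = 80°C (< 82°C)
First 26 bases: GAAGTGCCGGAGGGGACGTACTCATG → Tm = 84°C (≥ 82°C)
Each additional base adds 2°C (A/T) or 4°C (G/C), so Tm is non-decreasing in n; n = 26 is the first length to reach 82°C.

n = 26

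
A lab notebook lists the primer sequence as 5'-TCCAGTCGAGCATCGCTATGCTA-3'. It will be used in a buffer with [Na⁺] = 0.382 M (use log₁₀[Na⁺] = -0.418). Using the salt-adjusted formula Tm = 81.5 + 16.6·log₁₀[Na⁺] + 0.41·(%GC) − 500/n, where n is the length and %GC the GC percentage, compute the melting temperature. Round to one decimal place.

Length n = 23. Scanning the sequence gives A=5, C=7, T=6, G=5.
G+C = 12, so %GC = 12/23 × 100 = 52.174%
Salt term: 16.6 × (-0.418) = -6.939
GC term: 0.41 × 52.174 = 21.391; length term: −500/23 = −21.739
Tm = 81.5 + (-6.939) + 21.391 − 21.739 = 74.213 → 74.2°C

74.2°C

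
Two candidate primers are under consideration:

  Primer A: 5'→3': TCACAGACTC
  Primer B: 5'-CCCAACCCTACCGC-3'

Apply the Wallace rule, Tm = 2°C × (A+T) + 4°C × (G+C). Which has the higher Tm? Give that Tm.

Primer B, 48°C

Primer A: A+T=5, G+C=5 → Tm = 2(5)+4(5) = 30°C
Primer B: A+T=4, G+C=10 → Tm = 2(4)+4(10) = 48°C
30°C vs 48°C → primer B is higher.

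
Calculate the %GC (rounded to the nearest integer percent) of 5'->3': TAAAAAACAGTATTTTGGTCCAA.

Counting bases: C=3, A=10, G=3, T=7
G+C = 3 + 3 = 6 out of 23 bases
%GC = 6/23 × 100 = 26.09% ≈ 26%

26%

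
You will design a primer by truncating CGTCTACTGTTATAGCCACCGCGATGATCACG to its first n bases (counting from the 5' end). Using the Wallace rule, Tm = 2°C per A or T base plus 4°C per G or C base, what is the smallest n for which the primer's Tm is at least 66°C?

n = 22

First 21 bases: CGTCTACTGTTATAGCCACCG → Tm = 64°C (< 66°C)
First 22 bases: CGTCTACTGTTATAGCCACCGC → Tm = 68°C (≥ 66°C)
Since every base adds ≥2°C, Tm only increases with n, so the threshold is first crossed at n = 22.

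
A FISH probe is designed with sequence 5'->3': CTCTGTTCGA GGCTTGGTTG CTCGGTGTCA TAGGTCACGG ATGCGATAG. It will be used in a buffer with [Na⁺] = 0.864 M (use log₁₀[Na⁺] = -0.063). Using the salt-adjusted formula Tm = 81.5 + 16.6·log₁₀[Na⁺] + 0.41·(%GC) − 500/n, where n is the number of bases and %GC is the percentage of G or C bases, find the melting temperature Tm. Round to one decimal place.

92.8°C

Length n = 49. Scanning the sequence gives G=17, A=7, T=15, C=10.
G+C = 27, so %GC = 27/49 × 100 = 55.102%
Salt term: 16.6 × (-0.063) = -1.046
GC term: 0.41 × 55.102 = 22.592; length term: −500/49 = −10.204
Tm = 81.5 + (-1.046) + 22.592 − 10.204 = 92.842 → 92.8°C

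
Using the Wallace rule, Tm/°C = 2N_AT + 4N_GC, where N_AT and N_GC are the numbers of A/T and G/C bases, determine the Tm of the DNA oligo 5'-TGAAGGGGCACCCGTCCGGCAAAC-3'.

T=2, C=8, A=6, G=8
So N_AT = 8 and N_GC = 16.
Tm = 2×8 + 4×16 = 80°C

80°C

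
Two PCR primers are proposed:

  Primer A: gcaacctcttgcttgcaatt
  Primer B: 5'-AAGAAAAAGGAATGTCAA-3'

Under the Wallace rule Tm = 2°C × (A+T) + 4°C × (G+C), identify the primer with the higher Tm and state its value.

Primer A: A+T=11, G+C=9 → Tm = 2(11)+4(9) = 58°C
Primer B: A+T=13, G+C=5 → Tm = 2(13)+4(5) = 46°C
58°C vs 46°C → primer A is higher.

Primer A, 58°C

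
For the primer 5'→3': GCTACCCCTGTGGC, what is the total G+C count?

10

Counting bases: A=1, T=3, C=6, G=4
G+C = 4 + 6 = 10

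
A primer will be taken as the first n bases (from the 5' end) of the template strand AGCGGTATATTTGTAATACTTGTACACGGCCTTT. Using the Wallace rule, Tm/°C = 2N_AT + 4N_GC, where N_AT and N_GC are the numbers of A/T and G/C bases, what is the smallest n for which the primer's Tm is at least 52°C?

First 19 bases: AGCGGTATATTTGTAATAC → Tm = 50°C (< 52°C)
First 20 bases: AGCGGTATATTTGTAATACT → Tm = 52°C (≥ 52°C)
Since every base adds ≥2°C, Tm only increases with n, so the threshold is first crossed at n = 20.

n = 20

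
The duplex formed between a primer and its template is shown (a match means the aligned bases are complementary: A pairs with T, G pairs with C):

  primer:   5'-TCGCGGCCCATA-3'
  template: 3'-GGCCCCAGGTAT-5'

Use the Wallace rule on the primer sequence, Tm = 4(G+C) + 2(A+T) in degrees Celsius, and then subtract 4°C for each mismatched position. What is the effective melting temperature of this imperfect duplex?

Primer base counts: A=2, T=2, G=3, C=5 → A+T=4, G+C=8
Perfect-match Tm = 2(4) + 4(8) = 8 + 32 = 40°C
Mismatches (positions where the bases are not complementary): 3 (at positions 1, 4, 7)
Effective Tm = 40 − 3×4 = 40 − 12 = 28°C

28°C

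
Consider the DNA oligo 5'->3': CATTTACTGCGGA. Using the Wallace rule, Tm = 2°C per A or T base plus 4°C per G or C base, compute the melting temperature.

38°C

Counting bases: A=3, T=4, G=3, C=3
A+T = 7, G+C = 6
Tm = 2×7 + 4×6 = 38°C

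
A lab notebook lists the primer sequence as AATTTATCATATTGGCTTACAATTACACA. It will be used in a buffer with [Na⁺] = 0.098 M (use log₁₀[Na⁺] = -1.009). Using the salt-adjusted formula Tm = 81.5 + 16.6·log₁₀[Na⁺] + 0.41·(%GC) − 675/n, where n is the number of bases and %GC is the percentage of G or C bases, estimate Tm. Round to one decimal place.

51.4°C

Length n = 29. T=11, G=2, A=11, C=5
G+C = 7, so %GC = 7/29 × 100 = 24.138%
Salt term: 16.6 × (-1.009) = -16.749
GC term: 0.41 × 24.138 = 9.897; length term: −675/29 = −23.276
Tm = 81.5 + (-16.749) + 9.897 − 23.276 = 51.372 → 51.4°C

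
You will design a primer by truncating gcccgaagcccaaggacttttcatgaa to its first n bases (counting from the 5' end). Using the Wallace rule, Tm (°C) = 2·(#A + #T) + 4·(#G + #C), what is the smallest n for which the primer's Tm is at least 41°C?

First 11 bases: GCCCGAAGCCC → Tm = 40°C (< 41°C)
First 12 bases: GCCCGAAGCCCA → Tm = 42°C (≥ 41°C)
Each additional base adds 2°C (A/T) or 4°C (G/C), so Tm is non-decreasing in n; n = 12 is the first length to reach 41°C.

n = 12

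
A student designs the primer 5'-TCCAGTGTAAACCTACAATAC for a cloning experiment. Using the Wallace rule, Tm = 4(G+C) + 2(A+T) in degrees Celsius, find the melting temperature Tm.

Scanning the sequence gives G=2, T=5, C=6, A=8.
AT pairs contribute 13, GC pairs contribute 8.
Tm = 2×13 + 4×8 = 58°C

58°C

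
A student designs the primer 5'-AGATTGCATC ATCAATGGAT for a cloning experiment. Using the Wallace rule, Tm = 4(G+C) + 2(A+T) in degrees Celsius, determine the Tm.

54°C

T=6, C=3, A=7, G=4
A+T = 13, G+C = 7
Tm = 4·7 + 2·13 = 28 + 26 = 54°C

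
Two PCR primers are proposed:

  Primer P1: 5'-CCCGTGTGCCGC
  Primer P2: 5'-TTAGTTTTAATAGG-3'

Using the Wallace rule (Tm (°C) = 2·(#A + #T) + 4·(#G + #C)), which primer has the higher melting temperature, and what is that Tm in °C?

Primer P1, 44°C

Primer P1: A+T=2, G+C=10 → Tm = 2(2)+4(10) = 44°C
Primer P2: A+T=11, G+C=3 → Tm = 2(11)+4(3) = 34°C
44°C vs 34°C → primer P1 is higher.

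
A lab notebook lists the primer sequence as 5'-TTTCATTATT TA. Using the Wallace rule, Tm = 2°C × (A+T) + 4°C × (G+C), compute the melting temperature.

Scanning the sequence gives A=3, C=1, T=8, G=0.
AT pairs contribute 11, GC pairs contribute 1.
Tm = 2(11) + 4(1) = 22 + 4 = 26°C

26°C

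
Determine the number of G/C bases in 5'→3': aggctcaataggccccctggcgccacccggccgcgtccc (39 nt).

30

Counting bases: A=5, C=19, T=4, G=11
Total G or C: 11 + 19 = 30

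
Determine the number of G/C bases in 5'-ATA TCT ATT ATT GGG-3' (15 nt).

Counting bases: A=4, C=1, G=3, T=7
Total G or C: 3 + 1 = 4

4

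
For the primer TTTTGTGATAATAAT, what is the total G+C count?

2

A=5, T=8, G=2, C=0
Total G or C: 2 + 0 = 2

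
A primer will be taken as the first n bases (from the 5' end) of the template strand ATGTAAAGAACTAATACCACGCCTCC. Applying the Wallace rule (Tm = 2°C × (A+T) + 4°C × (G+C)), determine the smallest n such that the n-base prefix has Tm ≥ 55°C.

n = 21

First 20 bases: ATGTAAAGAACTAATACCAC → Tm = 52°C (< 55°C)
First 21 bases: ATGTAAAGAACTAATACCACG → Tm = 56°C (≥ 55°C)
Each additional base adds 2°C (A/T) or 4°C (G/C), so Tm is non-decreasing in n; n = 21 is the first length to reach 55°C.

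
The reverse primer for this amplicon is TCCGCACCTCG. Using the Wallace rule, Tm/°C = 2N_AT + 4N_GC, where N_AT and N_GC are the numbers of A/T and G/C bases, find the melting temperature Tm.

Counting bases: G=2, C=6, T=2, A=1
A+T = 3, G+C = 8
Tm = 2×3 + 4×8 = 38°C

38°C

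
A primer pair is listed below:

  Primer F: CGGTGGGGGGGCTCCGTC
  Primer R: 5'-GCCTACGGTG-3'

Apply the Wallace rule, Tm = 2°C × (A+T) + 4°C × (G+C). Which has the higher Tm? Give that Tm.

Primer F: A+T=3, G+C=15 → Tm = 2(3)+4(15) = 66°C
Primer R: A+T=3, G+C=7 → Tm = 2(3)+4(7) = 34°C
66°C vs 34°C → primer F is higher.

Primer F, 66°C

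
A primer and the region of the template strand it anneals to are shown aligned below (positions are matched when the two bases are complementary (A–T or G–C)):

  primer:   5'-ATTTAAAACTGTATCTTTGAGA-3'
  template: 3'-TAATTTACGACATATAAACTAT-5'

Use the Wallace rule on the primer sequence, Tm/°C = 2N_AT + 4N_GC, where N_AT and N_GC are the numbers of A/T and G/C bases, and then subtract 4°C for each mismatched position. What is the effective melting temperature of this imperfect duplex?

34°C

Primer base counts: A=8, T=9, G=3, C=2 → A+T=17, G+C=5
Perfect-match Tm = 2(17) + 4(5) = 34 + 20 = 54°C
Mismatches (positions where the bases are not complementary): 5 (at positions 4, 7, 8, 15, 21)
Effective Tm = 54 − 5×4 = 54 − 20 = 34°C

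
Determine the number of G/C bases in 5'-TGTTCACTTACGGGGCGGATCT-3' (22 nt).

12

Counting bases: G=7, A=3, T=7, C=5
G+C = 7 + 5 = 12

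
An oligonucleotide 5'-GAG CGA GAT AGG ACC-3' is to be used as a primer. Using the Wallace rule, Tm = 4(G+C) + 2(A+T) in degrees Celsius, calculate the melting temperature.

48°C

Base counts: T=1, G=6, C=3, A=5
So N_AT = 6 and N_GC = 9.
Tm = 4·9 + 2·6 = 36 + 12 = 48°C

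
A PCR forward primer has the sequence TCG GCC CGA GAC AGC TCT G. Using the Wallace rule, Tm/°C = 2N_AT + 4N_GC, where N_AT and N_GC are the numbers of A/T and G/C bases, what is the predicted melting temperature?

64°C

Counting bases: G=6, C=7, A=3, T=3
So N_AT = 6 and N_GC = 13.
Tm = 4·13 + 2·6 = 52 + 12 = 64°C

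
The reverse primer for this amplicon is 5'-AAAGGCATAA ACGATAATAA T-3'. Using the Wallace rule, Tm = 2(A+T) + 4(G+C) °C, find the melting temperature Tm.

52°C

Scanning the sequence gives A=12, G=3, C=2, T=4.
So N_AT = 16 and N_GC = 5.
Tm = 2(16) + 4(5) = 32 + 20 = 52°C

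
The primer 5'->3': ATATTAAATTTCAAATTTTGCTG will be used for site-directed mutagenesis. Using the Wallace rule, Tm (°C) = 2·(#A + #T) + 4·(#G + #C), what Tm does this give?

C=2, G=2, T=11, A=8
A+T = 19, G+C = 4
Tm = 2×19 + 4×4 = 54°C

54°C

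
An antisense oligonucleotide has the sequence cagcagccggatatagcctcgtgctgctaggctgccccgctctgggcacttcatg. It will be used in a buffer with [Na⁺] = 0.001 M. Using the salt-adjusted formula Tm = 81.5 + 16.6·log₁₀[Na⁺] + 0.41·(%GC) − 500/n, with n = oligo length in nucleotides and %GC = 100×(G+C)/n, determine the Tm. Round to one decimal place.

Length n = 55. Counting bases: C=19, A=8, G=16, T=12
G+C = 35, so %GC = 35/55 × 100 = 63.636%
Salt term: 16.6 × (-3) = -49.8
GC term: 0.41 × 63.636 = 26.091; length term: −500/55 = −9.091
Tm = 81.5 + (-49.8) + 26.091 − 9.091 = 48.7 → 48.7°C

48.7°C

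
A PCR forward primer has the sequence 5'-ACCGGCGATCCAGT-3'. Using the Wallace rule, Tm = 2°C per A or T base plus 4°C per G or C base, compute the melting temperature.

Counting bases: A=3, T=2, C=5, G=4
So N_AT = 5 and N_GC = 9.
Tm = 4·9 + 2·5 = 36 + 10 = 46°C

46°C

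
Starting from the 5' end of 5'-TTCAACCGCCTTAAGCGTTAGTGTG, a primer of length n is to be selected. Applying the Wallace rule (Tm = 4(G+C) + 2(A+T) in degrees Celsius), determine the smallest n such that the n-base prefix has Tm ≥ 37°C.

First 12 bases: TTCAACCGCCTT → Tm = 36°C (< 37°C)
First 13 bases: TTCAACCGCCTTA → Tm = 38°C (≥ 37°C)
Each additional base adds 2°C (A/T) or 4°C (G/C), so Tm is non-decreasing in n; n = 13 is the first length to reach 37°C.

n = 13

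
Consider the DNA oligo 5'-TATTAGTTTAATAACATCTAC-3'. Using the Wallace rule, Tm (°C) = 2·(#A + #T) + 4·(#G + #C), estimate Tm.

Base counts: T=9, G=1, A=8, C=3
AT pairs contribute 17, GC pairs contribute 4.
Tm = 4·4 + 2·17 = 16 + 34 = 50°C

50°C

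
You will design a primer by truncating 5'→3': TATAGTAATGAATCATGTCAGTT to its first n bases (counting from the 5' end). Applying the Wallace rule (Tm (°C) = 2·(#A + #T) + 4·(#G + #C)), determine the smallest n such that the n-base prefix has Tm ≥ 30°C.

n = 13

First 12 bases: TATAGTAATGAA → Tm = 28°C (< 30°C)
First 13 bases: TATAGTAATGAAT → Tm = 30°C (≥ 30°C)
Since every base adds ≥2°C, Tm only increases with n, so the threshold is first crossed at n = 13.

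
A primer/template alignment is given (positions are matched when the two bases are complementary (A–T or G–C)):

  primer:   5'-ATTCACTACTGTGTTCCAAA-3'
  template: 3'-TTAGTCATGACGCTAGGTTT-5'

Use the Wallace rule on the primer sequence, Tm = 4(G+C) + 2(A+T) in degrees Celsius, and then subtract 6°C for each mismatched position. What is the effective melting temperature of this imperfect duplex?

Primer base counts: A=6, T=7, G=2, C=5 → A+T=13, G+C=7
Perfect-match Tm = 2(13) + 4(7) = 26 + 28 = 54°C
Mismatches (positions where the bases are not complementary): 4 (at positions 2, 6, 12, 14)
Effective Tm = 54 − 4×6 = 54 − 24 = 30°C

30°C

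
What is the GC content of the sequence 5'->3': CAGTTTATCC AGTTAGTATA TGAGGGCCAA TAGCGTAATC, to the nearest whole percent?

Scanning the sequence gives C=7, A=12, G=9, T=12.
G+C = 9 + 7 = 16 out of 40 bases
%GC = 16/40 × 100 = 40% ≈ 40%

40%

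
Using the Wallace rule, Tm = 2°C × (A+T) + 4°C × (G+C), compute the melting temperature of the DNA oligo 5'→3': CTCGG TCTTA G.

Base counts: G=3, A=1, T=4, C=3
A+T = 5, G+C = 6
Tm = 4·6 + 2·5 = 24 + 10 = 34°C

34°C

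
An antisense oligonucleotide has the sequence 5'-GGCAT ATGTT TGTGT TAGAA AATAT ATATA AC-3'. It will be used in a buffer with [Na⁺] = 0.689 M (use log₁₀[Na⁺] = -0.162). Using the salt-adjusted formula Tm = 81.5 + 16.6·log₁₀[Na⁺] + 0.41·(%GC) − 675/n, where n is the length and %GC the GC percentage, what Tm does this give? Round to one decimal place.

68.0°C

Length n = 32. G=6, C=2, T=12, A=12
G+C = 8, so %GC = 8/32 × 100 = 25%
Salt term: 16.6 × (-0.162) = -2.689
GC term: 0.41 × 25 = 10.25; length term: −675/32 = −21.094
Tm = 81.5 + (-2.689) + 10.25 − 21.094 = 67.967 → 68.0°C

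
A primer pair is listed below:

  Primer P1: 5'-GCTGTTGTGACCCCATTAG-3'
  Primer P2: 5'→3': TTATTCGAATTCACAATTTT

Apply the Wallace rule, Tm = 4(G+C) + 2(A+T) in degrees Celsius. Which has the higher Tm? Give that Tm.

Primer P1: A+T=9, G+C=10 → Tm = 2(9)+4(10) = 58°C
Primer P2: A+T=16, G+C=4 → Tm = 2(16)+4(4) = 48°C
58°C vs 48°C → primer P1 is higher.

Primer P1, 58°C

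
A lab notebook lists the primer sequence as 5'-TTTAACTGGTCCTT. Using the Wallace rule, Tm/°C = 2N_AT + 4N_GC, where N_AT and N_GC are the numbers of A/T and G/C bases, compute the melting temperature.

38°C

Counting bases: G=2, C=3, T=7, A=2
So N_AT = 9 and N_GC = 5.
Tm = 2(9) + 4(5) = 18 + 20 = 38°C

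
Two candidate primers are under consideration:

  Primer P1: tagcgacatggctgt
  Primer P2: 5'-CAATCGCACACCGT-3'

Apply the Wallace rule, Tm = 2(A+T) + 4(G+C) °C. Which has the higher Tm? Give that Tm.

Primer P1: A+T=7, G+C=8 → Tm = 2(7)+4(8) = 46°C
Primer P2: A+T=6, G+C=8 → Tm = 2(6)+4(8) = 44°C
46°C vs 44°C → primer P1 is higher.

Primer P1, 46°C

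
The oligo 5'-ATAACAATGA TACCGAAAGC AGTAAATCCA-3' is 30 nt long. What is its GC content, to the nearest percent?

33%

Counting bases: T=5, C=6, G=4, A=15
G+C = 4 + 6 = 10 out of 30 bases
%GC = 10/30 × 100 = 33.33% ≈ 33%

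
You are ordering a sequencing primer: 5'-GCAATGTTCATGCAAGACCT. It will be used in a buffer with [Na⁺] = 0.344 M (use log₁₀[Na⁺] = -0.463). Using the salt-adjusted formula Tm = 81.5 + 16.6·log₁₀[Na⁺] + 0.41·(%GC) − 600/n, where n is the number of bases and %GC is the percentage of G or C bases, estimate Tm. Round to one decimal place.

Length n = 20. T=5, A=6, G=4, C=5
G+C = 9, so %GC = 9/20 × 100 = 45%
Salt term: 16.6 × (-0.463) = -7.686
GC term: 0.41 × 45 = 18.45; length term: −600/20 = −30
Tm = 81.5 + (-7.686) + 18.45 − 30 = 62.264 → 62.3°C

62.3°C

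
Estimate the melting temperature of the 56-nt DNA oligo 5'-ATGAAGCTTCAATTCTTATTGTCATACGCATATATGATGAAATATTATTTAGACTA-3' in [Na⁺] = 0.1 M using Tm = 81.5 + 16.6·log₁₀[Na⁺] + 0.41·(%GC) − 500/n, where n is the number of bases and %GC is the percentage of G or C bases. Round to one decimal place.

Length n = 56. Scanning the sequence gives A=20, G=7, T=22, C=7.
G+C = 14, so %GC = 14/56 × 100 = 25%
Salt term: 16.6 × (-1) = -16.6
GC term: 0.41 × 25 = 10.25; length term: −500/56 = −8.929
Tm = 81.5 + (-16.6) + 10.25 − 8.929 = 66.221 → 66.2°C

66.2°C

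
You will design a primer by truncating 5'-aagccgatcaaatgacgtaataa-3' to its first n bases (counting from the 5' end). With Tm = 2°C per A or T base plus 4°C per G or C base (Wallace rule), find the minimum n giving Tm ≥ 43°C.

n = 16

First 15 bases: AAGCCGATCAAATGA → Tm = 42°C (< 43°C)
First 16 bases: AAGCCGATCAAATGAC → Tm = 46°C (≥ 43°C)
Since every base adds ≥2°C, Tm only increases with n, so the threshold is first crossed at n = 16.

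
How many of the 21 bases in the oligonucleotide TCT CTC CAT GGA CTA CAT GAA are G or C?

Counting bases: G=3, A=6, C=6, T=6
Total G or C: 3 + 6 = 9

9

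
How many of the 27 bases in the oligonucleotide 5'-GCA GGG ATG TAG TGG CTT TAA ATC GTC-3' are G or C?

13

Scanning the sequence gives C=4, G=9, T=8, A=6.
G+C = 9 + 4 = 13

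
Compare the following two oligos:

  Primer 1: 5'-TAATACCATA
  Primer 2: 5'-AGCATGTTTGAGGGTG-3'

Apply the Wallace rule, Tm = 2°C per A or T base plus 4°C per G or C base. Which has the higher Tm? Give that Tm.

Primer 1: A+T=8, G+C=2 → Tm = 2(8)+4(2) = 24°C
Primer 2: A+T=8, G+C=8 → Tm = 2(8)+4(8) = 48°C
24°C vs 48°C → primer 2 is higher.

Primer 2, 48°C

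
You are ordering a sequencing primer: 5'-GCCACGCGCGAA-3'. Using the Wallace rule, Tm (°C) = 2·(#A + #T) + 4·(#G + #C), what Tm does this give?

42°C

Counting bases: T=0, A=3, G=4, C=5
So N_AT = 3 and N_GC = 9.
Tm = 4·9 + 2·3 = 36 + 6 = 42°C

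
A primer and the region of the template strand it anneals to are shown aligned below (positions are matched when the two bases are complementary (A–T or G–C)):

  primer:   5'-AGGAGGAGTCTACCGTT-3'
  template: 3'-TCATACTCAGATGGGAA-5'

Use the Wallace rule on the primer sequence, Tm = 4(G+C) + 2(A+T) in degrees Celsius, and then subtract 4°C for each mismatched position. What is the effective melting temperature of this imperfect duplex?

Primer base counts: A=4, T=4, G=6, C=3 → A+T=8, G+C=9
Perfect-match Tm = 2(8) + 4(9) = 16 + 36 = 52°C
Mismatches (positions where the bases are not complementary): 3 (at positions 3, 5, 15)
Effective Tm = 52 − 3×4 = 52 − 12 = 40°C

40°C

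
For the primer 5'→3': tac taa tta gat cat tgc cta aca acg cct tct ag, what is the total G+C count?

13

Counting bases: G=4, A=11, T=11, C=9
Total G or C: 4 + 9 = 13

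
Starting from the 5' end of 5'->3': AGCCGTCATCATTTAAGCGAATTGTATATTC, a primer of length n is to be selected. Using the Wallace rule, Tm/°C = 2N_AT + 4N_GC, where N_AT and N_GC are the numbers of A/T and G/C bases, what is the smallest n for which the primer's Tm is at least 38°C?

First 12 bases: AGCCGTCATCAT → Tm = 36°C (< 38°C)
First 13 bases: AGCCGTCATCATT → Tm = 38°C (≥ 38°C)
Since every base adds ≥2°C, Tm only increases with n, so the threshold is first crossed at n = 13.

n = 13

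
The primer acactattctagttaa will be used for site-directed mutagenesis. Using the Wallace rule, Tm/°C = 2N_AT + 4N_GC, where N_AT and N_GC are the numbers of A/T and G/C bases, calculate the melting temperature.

C=3, T=6, G=1, A=6
So N_AT = 12 and N_GC = 4.
Tm = 2(12) + 4(4) = 24 + 16 = 40°C

40°C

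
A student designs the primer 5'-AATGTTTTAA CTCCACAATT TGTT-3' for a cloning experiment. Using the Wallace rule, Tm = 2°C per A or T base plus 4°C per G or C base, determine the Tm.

G=2, T=11, A=7, C=4
So N_AT = 18 and N_GC = 6.
Tm = 2(18) + 4(6) = 36 + 24 = 60°C

60°C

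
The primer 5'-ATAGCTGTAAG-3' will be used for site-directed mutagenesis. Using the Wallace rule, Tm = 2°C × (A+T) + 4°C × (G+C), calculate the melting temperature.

30°C

Base counts: C=1, G=3, A=4, T=3
A+T = 7, G+C = 4
Tm = 2(7) + 4(4) = 14 + 16 = 30°C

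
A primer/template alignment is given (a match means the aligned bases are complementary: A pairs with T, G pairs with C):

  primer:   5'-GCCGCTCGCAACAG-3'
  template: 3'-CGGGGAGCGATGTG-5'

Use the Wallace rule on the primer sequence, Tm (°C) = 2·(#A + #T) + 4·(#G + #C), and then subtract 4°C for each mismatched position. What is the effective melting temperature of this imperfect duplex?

36°C

Primer base counts: A=3, T=1, G=4, C=6 → A+T=4, G+C=10
Perfect-match Tm = 2(4) + 4(10) = 8 + 40 = 48°C
Mismatches (positions where the bases are not complementary): 3 (at positions 4, 10, 14)
Effective Tm = 48 − 3×4 = 48 − 12 = 36°C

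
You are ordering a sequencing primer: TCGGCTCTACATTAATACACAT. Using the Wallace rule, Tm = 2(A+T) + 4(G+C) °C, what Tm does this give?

C=6, G=2, T=7, A=7
AT pairs contribute 14, GC pairs contribute 8.
Tm = 2(14) + 4(8) = 28 + 32 = 60°C

60°C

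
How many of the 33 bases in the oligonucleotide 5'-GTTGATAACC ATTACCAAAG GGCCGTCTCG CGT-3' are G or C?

17

Counting bases: C=9, G=8, T=8, A=8
Total G or C: 8 + 9 = 17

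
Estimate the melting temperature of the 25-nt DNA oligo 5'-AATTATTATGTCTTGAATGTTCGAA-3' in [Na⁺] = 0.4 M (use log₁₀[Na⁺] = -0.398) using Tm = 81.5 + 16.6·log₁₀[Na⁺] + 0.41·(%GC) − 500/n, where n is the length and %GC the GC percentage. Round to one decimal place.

64.7°C

Length n = 25. Base counts: A=8, T=11, G=4, C=2
G+C = 6, so %GC = 6/25 × 100 = 24%
Salt term: 16.6 × (-0.398) = -6.607
GC term: 0.41 × 24 = 9.84; length term: −500/25 = −20
Tm = 81.5 + (-6.607) + 9.84 − 20 = 64.733 → 64.7°C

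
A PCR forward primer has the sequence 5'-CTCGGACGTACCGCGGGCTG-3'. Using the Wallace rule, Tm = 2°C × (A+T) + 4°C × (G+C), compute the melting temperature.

Base counts: G=8, T=3, A=2, C=7
A+T = 5, G+C = 15
Tm = 4·15 + 2·5 = 60 + 10 = 70°C

70°C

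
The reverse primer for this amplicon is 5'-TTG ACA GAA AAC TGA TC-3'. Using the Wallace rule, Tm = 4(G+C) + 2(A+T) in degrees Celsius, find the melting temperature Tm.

46°C

Base counts: T=4, A=7, G=3, C=3
So N_AT = 11 and N_GC = 6.
Tm = 4·6 + 2·11 = 24 + 22 = 46°C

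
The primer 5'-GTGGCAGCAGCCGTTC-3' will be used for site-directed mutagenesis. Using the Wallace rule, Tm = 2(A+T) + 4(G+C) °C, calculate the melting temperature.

54°C

Scanning the sequence gives G=6, T=3, A=2, C=5.
A+T = 5, G+C = 11
Tm = 2(5) + 4(11) = 10 + 44 = 54°C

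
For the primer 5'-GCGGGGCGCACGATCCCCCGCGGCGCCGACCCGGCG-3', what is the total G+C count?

G=15, A=3, C=17, T=1
G+C = 15 + 17 = 32

32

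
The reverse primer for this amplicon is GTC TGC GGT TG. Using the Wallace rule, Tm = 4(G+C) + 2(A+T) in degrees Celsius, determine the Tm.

G=5, A=0, C=2, T=4
AT pairs contribute 4, GC pairs contribute 7.
Tm = 2(4) + 4(7) = 8 + 28 = 36°C

36°C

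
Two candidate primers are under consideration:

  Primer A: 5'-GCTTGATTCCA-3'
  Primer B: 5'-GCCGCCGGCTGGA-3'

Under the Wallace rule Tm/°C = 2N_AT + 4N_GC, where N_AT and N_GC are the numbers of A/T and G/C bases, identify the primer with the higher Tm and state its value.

Primer A: A+T=6, G+C=5 → Tm = 2(6)+4(5) = 32°C
Primer B: A+T=2, G+C=11 → Tm = 2(2)+4(11) = 48°C
32°C vs 48°C → primer B is higher.

Primer B, 48°C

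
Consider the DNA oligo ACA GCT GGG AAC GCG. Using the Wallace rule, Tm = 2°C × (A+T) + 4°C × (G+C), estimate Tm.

Scanning the sequence gives C=4, T=1, G=6, A=4.
So N_AT = 5 and N_GC = 10.
Tm = 2×5 + 4×10 = 50°C

50°C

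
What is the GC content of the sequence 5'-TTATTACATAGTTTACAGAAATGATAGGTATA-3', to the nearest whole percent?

22%

Scanning the sequence gives G=5, A=13, T=12, C=2.
G+C = 5 + 2 = 7 out of 32 bases
%GC = 7/32 × 100 = 21.88% ≈ 22%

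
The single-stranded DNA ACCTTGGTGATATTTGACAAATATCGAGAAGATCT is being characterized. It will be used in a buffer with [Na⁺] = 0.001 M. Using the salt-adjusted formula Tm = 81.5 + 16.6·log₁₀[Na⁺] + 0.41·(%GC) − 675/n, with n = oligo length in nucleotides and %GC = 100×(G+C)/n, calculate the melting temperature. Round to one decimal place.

Length n = 35. Counting bases: T=11, C=5, A=12, G=7
G+C = 12, so %GC = 12/35 × 100 = 34.286%
Salt term: 16.6 × (-3) = -49.8
GC term: 0.41 × 34.286 = 14.057; length term: −675/35 = −19.286
Tm = 81.5 + (-49.8) + 14.057 − 19.286 = 26.471 → 26.5°C

26.5°C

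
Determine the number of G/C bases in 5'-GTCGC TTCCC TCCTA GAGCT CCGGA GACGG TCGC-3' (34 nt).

Scanning the sequence gives C=13, A=4, T=7, G=10.
Total G or C: 10 + 13 = 23

23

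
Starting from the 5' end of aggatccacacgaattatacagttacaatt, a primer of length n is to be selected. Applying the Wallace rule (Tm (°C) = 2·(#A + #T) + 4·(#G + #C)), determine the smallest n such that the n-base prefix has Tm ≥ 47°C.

First 16 bases: AGGATCCACACGAATT → Tm = 46°C (< 47°C)
First 17 bases: AGGATCCACACGAATTA → Tm = 48°C (≥ 47°C)
Each additional base adds 2°C (A/T) or 4°C (G/C), so Tm is non-decreasing in n; n = 17 is the first length to reach 47°C.

n = 17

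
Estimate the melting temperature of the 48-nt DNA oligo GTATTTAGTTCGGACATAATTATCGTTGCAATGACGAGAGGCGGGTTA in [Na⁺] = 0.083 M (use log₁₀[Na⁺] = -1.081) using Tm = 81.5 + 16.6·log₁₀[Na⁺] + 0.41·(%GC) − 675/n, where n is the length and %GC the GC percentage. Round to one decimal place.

Length n = 48. G=14, T=15, A=13, C=6
G+C = 20, so %GC = 20/48 × 100 = 41.667%
Salt term: 16.6 × (-1.081) = -17.945
GC term: 0.41 × 41.667 = 17.083; length term: −675/48 = −14.062
Tm = 81.5 + (-17.945) + 17.083 − 14.062 = 66.576 → 66.6°C

66.6°C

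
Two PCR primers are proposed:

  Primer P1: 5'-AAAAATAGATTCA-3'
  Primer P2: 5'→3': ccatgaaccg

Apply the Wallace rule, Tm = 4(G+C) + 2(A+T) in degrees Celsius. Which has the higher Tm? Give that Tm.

Primer P2, 32°C

Primer P1: A+T=11, G+C=2 → Tm = 2(11)+4(2) = 30°C
Primer P2: A+T=4, G+C=6 → Tm = 2(4)+4(6) = 32°C
30°C vs 32°C → primer P2 is higher.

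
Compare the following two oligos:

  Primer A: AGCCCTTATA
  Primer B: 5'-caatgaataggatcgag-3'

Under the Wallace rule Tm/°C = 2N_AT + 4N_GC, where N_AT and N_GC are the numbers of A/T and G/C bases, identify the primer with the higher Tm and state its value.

Primer B, 48°C

Primer A: A+T=6, G+C=4 → Tm = 2(6)+4(4) = 28°C
Primer B: A+T=10, G+C=7 → Tm = 2(10)+4(7) = 48°C
28°C vs 48°C → primer B is higher.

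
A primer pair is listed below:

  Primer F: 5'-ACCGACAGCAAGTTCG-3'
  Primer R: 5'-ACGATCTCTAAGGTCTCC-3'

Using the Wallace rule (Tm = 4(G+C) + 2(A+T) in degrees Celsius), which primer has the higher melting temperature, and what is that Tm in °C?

Primer R, 54°C

Primer F: A+T=7, G+C=9 → Tm = 2(7)+4(9) = 50°C
Primer R: A+T=9, G+C=9 → Tm = 2(9)+4(9) = 54°C
50°C vs 54°C → primer R is higher.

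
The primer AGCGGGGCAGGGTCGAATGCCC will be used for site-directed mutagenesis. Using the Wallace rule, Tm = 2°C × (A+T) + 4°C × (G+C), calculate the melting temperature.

Counting bases: A=4, C=6, T=2, G=10
So N_AT = 6 and N_GC = 16.
Tm = 2×6 + 4×16 = 76°C

76°C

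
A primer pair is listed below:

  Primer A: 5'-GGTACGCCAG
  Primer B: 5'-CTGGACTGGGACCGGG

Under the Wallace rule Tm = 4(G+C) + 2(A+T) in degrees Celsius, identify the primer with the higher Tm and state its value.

Primer B, 56°C

Primer A: A+T=3, G+C=7 → Tm = 2(3)+4(7) = 34°C
Primer B: A+T=4, G+C=12 → Tm = 2(4)+4(12) = 56°C
34°C vs 56°C → primer B is higher.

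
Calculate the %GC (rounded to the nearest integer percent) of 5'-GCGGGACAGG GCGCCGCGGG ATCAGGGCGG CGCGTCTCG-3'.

82%

Base counts: T=3, C=12, G=20, A=4
G+C = 20 + 12 = 32 out of 39 bases
%GC = 32/39 × 100 = 82.05% ≈ 82%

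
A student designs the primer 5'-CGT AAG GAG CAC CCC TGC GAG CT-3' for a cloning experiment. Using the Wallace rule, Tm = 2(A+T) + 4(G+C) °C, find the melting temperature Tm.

Scanning the sequence gives G=7, C=8, T=3, A=5.
AT pairs contribute 8, GC pairs contribute 15.
Tm = 2×8 + 4×15 = 76°C

76°C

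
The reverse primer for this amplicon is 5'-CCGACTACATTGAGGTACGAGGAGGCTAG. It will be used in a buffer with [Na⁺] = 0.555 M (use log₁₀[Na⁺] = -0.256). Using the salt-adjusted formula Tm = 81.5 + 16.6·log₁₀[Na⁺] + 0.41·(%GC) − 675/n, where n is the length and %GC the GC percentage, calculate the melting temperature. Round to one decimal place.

Length n = 29. Scanning the sequence gives C=6, G=10, A=8, T=5.
G+C = 16, so %GC = 16/29 × 100 = 55.172%
Salt term: 16.6 × (-0.256) = -4.25
GC term: 0.41 × 55.172 = 22.621; length term: −675/29 = −23.276
Tm = 81.5 + (-4.25) + 22.621 − 23.276 = 76.595 → 76.6°C

76.6°C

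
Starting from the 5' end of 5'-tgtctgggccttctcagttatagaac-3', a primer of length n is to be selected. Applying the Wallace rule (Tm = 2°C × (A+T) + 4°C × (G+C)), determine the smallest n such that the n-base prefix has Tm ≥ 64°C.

First 21 bases: TGTCTGGGCCTTCTCAGTTAT → Tm = 62°C (< 64°C)
First 22 bases: TGTCTGGGCCTTCTCAGTTATA → Tm = 64°C (≥ 64°C)
Each additional base adds 2°C (A/T) or 4°C (G/C), so Tm is non-decreasing in n; n = 22 is the first length to reach 64°C.

n = 22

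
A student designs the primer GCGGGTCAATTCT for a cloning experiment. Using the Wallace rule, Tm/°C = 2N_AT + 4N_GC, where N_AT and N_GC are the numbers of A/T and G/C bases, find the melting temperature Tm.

A=2, T=4, C=3, G=4
AT pairs contribute 6, GC pairs contribute 7.
Tm = 2(6) + 4(7) = 12 + 28 = 40°C

40°C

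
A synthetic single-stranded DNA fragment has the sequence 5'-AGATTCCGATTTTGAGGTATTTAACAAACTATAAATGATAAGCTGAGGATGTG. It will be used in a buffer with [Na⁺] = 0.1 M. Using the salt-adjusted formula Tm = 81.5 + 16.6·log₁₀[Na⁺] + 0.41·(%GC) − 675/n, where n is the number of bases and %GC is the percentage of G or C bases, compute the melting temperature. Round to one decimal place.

Length n = 53. Base counts: G=12, T=17, C=5, A=19
G+C = 17, so %GC = 17/53 × 100 = 32.075%
Salt term: 16.6 × (-1) = -16.6
GC term: 0.41 × 32.075 = 13.151; length term: −675/53 = −12.736
Tm = 81.5 + (-16.6) + 13.151 − 12.736 = 65.315 → 65.3°C

65.3°C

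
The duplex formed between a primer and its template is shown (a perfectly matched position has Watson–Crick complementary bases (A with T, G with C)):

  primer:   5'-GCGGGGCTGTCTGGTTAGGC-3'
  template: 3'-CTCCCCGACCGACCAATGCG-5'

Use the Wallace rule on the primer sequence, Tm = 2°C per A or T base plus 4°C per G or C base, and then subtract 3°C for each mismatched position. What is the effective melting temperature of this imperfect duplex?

59°C

Primer base counts: A=1, T=5, G=10, C=4 → A+T=6, G+C=14
Perfect-match Tm = 2(6) + 4(14) = 12 + 56 = 68°C
Mismatches (positions where the bases are not complementary): 3 (at positions 2, 10, 18)
Effective Tm = 68 − 3×3 = 68 − 9 = 59°C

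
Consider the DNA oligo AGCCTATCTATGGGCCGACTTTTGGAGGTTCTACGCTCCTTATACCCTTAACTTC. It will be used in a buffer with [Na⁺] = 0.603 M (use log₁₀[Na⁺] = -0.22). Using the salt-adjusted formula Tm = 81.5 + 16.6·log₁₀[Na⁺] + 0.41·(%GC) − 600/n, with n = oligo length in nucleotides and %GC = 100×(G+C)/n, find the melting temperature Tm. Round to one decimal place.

86.3°C

Length n = 55. Counting bases: T=19, C=16, A=10, G=10
G+C = 26, so %GC = 26/55 × 100 = 47.273%
Salt term: 16.6 × (-0.22) = -3.652
GC term: 0.41 × 47.273 = 19.382; length term: −600/55 = −10.909
Tm = 81.5 + (-3.652) + 19.382 − 10.909 = 86.321 → 86.3°C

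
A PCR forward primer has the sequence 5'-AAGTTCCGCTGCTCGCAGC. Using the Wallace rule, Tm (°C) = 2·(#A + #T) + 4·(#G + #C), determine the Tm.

Base counts: A=3, G=5, T=4, C=7
AT pairs contribute 7, GC pairs contribute 12.
Tm = 4·12 + 2·7 = 48 + 14 = 62°C

62°C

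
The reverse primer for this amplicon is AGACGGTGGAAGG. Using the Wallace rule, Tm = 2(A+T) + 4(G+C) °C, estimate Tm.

Counting bases: G=7, C=1, A=4, T=1
So N_AT = 5 and N_GC = 8.
Tm = 4·8 + 2·5 = 32 + 10 = 42°C

42°C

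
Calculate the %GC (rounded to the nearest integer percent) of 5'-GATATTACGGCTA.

38%

T=4, G=3, A=4, C=2
G+C = 3 + 2 = 5 out of 13 bases
%GC = 5/13 × 100 = 38.46% ≈ 38%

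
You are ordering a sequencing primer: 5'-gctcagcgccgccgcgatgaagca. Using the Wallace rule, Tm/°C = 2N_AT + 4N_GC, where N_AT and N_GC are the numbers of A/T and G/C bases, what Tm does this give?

T=2, C=9, A=5, G=8
So N_AT = 7 and N_GC = 17.
Tm = 4·17 + 2·7 = 68 + 14 = 82°C

82°C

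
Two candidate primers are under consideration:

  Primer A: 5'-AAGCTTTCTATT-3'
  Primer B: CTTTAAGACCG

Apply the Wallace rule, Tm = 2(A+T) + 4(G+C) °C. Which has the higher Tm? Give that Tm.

Primer B, 32°C

Primer A: A+T=9, G+C=3 → Tm = 2(9)+4(3) = 30°C
Primer B: A+T=6, G+C=5 → Tm = 2(6)+4(5) = 32°C
30°C vs 32°C → primer B is higher.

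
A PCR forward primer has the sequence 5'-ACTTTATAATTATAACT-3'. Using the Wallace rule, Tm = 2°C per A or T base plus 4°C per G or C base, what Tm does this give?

38°C

T=8, C=2, G=0, A=7
So N_AT = 15 and N_GC = 2.
Tm = 4·2 + 2·15 = 8 + 30 = 38°C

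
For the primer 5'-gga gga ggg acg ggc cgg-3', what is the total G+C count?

15

Base counts: A=3, C=3, T=0, G=12
Total G or C: 12 + 3 = 15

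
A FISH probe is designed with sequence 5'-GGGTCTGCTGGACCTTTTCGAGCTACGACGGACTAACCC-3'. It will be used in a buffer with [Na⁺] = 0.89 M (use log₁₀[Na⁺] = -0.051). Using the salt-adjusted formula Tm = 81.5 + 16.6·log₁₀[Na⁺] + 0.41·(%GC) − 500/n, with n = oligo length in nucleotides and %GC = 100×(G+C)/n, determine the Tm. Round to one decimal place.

Length n = 39. T=9, G=11, C=12, A=7
G+C = 23, so %GC = 23/39 × 100 = 58.974%
Salt term: 16.6 × (-0.051) = -0.847
GC term: 0.41 × 58.974 = 24.179; length term: −500/39 = −12.821
Tm = 81.5 + (-0.847) + 24.179 − 12.821 = 92.011 → 92.0°C

92.0°C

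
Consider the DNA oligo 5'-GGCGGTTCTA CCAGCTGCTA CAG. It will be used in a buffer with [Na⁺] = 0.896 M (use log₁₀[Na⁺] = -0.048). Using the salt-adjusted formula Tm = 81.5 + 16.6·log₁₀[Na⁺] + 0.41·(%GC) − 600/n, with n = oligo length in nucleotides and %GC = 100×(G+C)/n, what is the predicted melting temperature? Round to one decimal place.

Length n = 23. Base counts: C=7, G=7, A=4, T=5
G+C = 14, so %GC = 14/23 × 100 = 60.87%
Salt term: 16.6 × (-0.048) = -0.797
GC term: 0.41 × 60.87 = 24.957; length term: −600/23 = −26.087
Tm = 81.5 + (-0.797) + 24.957 − 26.087 = 79.573 → 79.6°C

79.6°C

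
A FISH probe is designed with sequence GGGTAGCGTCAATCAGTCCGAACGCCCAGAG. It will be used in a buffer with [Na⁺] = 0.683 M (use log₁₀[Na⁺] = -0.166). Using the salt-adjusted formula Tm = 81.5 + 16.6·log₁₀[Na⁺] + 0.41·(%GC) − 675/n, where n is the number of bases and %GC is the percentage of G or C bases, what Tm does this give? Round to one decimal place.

Length n = 31. Counting bases: A=8, C=9, G=10, T=4
G+C = 19, so %GC = 19/31 × 100 = 61.29%
Salt term: 16.6 × (-0.166) = -2.756
GC term: 0.41 × 61.29 = 25.129; length term: −675/31 = −21.774
Tm = 81.5 + (-2.756) + 25.129 − 21.774 = 82.099 → 82.1°C

82.1°C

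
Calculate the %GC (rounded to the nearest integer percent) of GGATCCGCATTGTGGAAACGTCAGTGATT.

Scanning the sequence gives C=5, A=7, G=9, T=8.
G+C = 9 + 5 = 14 out of 29 bases
%GC = 14/29 × 100 = 48.28% ≈ 48%

48%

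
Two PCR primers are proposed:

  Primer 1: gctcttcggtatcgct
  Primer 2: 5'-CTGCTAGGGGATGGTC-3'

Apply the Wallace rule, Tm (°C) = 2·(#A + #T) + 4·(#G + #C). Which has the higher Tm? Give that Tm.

Primer 1: A+T=7, G+C=9 → Tm = 2(7)+4(9) = 50°C
Primer 2: A+T=6, G+C=10 → Tm = 2(6)+4(10) = 52°C
50°C vs 52°C → primer 2 is higher.

Primer 2, 52°C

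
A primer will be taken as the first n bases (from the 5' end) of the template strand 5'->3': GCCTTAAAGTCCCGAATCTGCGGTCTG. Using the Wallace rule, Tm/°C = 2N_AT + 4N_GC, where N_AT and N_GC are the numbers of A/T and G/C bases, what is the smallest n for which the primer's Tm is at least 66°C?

First 21 bases: GCCTTAAAGTCCCGAATCTGC → Tm = 64°C (< 66°C)
First 22 bases: GCCTTAAAGTCCCGAATCTGCG → Tm = 68°C (≥ 66°C)
Since every base adds ≥2°C, Tm only increases with n, so the threshold is first crossed at n = 22.

n = 22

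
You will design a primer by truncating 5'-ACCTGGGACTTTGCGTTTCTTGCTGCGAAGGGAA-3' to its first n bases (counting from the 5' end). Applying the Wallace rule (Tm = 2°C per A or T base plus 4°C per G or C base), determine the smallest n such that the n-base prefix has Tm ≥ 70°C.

n = 23

First 22 bases: ACCTGGGACTTTGCGTTTCTTG → Tm = 66°C (< 70°C)
First 23 bases: ACCTGGGACTTTGCGTTTCTTGC → Tm = 70°C (≥ 70°C)
Each additional base adds 2°C (A/T) or 4°C (G/C), so Tm is non-decreasing in n; n = 23 is the first length to reach 70°C.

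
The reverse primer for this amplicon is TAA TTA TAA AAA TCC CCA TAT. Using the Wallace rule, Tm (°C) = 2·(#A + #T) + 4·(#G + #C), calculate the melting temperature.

A=10, T=7, G=0, C=4
A+T = 17, G+C = 4
Tm = 2×17 + 4×4 = 50°C

50°C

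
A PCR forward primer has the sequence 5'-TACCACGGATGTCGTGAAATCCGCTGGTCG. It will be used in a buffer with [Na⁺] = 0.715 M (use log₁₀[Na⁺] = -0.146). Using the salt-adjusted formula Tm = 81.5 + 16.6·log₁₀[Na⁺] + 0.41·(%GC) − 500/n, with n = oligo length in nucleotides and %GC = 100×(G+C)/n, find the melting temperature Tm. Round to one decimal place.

85.6°C

Length n = 30. Counting bases: C=8, A=6, G=9, T=7
G+C = 17, so %GC = 17/30 × 100 = 56.667%
Salt term: 16.6 × (-0.146) = -2.424
GC term: 0.41 × 56.667 = 23.233; length term: −500/30 = −16.667
Tm = 81.5 + (-2.424) + 23.233 − 16.667 = 85.642 → 85.6°C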